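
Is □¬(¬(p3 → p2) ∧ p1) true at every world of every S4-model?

Tableau for the negation ¬□¬(¬(p3 → p2) ∧ p1):
1. ¬□¬(¬(p3 → p2) ∧ p1), u
2. ¬(p3 → p2) ∧ p1, v
3. ¬(p3 → p2), v
4. p1, v
5. p3, v
6. ¬p2, v
Accessibility: uRu, uRv, vRv
The negation has an open branch (countermodel exists).

Invalid (countermodel exists)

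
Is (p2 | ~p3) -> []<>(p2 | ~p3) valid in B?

Tableau for the negation ~((p2 | ~p3) -> []<>(p2 | ~p3)):
1. ~((p2 | ~p3) -> []<>(p2 | ~p3)), u
2. p2 | ~p3, u   [~->-rule on 1]
3. ~[]<>(p2 | ~p3), u   [~->-rule on 1]
4. ~p3, u   [|-rule on 2 (branches; this branch)]
5. ~<>(p2 | ~p3), v   [~[]-rule on 3: fresh world v, uRv]
6. ~(p2 | ~p3), u   [~<>-rule on 5 via vRu]
7. ~p2, u   [~|-rule on 6]
8. p3, u   [~|-rule on 6]
Accessibility: uRu, uRv, vRu, vRv
Branch closes: p3 and ~p3 both at u.
Every branch of the negation's tableau closes; the branch above is one of them.

Valid in B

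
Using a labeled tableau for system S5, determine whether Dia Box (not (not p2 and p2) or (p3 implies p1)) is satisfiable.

Yes, satisfiable

1. Dia Box (not (not p2 and p2) or (p3 implies p1)), w0
2. Box (not (not p2 and p2) or (p3 implies p1)), w1
3. not (not p2 and p2) or (p3 implies p1), w0
4. not (not p2 and p2) or (p3 implies p1), w1
5. p3 implies p1, w0
6. p3 implies p1, w1
7. p1, w0
8. p1, w1
Accessibility: w0Rw0, w0Rw1, w1Rw0, w1Rw1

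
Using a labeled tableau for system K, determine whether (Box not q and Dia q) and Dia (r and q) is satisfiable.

1. (Box not q and Dia q) and Dia (r and q), 0
2. Box not q and Dia q, 0   [and-rule on 1]
3. Dia (r and q), 0   [and-rule on 1]
4. Box not q, 0   [and-rule on 2]
5. Dia q, 0   [and-rule on 2]
6. r and q, 1   [Dia-rule on 3: fresh world 1, 0R1]
7. r, 1   [and-rule on 6]
8. q, 1   [and-rule on 6]
9. not q, 1   [Box-rule on 4 via 0R1]
Accessibility: 0R1
Branch closes: q and not q both at 1.
All branches of the tableau close; one closing branch shown above.

Unsatisfiable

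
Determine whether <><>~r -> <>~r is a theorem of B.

Tableau for the negation ~(<><>~r -> <>~r):
1. ~(<><>~r -> <>~r), u
2. <><>~r, u
3. ~<>~r, u
4. r, u
5. <>~r, v
6. r, v
7. ~r, w
Accessibility: uRu, uRv, vRu, vRv, vRw, wRv, wRw
The negation has an open branch (countermodel exists).

Not valid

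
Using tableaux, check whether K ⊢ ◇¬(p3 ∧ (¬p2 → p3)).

Tableau for the negation ¬◇¬(p3 ∧ (¬p2 → p3)):
1. ¬◇¬(p3 ∧ (¬p2 → p3)), u
The negation has an open branch (countermodel exists).

Not valid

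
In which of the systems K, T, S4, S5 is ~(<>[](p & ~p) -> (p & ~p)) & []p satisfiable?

K

K-tableau for the formula:
1. ~(<>[](p & ~p) -> (p & ~p)) & []p, w0
2. ~(<>[](p & ~p) -> (p & ~p)), w0
3. []p, w0
4. <>[](p & ~p), w0
5. ~(p & ~p), w0
6. p, w0
7. [](p & ~p), w1
8. p, w1
Accessibility: w0Rw1
Complete open branch: satisfiable in K.
T-tableau for the formula:
1. ~(<>[](p & ~p) -> (p & ~p)) & []p, w0
2. ~(<>[](p & ~p) -> (p & ~p)), w0
3. []p, w0
4. <>[](p & ~p), w0
5. ~(p & ~p), w0
6. p, w0
7. [](p & ~p), w1
8. p, w1
9. p & ~p, w1
10. ~p, w1
Accessibility: w0Rw0, w0Rw1, w1Rw1
Branch closes: p and ~p both at w1.
Every branch closes (one shown): unsatisfiable in T, hence also in S4, S5 (every S4/S5-frame is a T-frame).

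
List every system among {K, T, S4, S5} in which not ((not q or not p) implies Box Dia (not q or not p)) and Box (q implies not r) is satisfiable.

K, T, S4

S4-tableau for the formula:
1. not ((not q or not p) implies Box Dia (not q or not p)) and Box (q implies not r), w0
2. not ((not q or not p) implies Box Dia (not q or not p)), w0   [and-rule on 1]
3. Box (q implies not r), w0   [and-rule on 1]
4. not q or not p, w0   [neg-implies-rule on 2]
5. not Box Dia (not q or not p), w0   [neg-implies-rule on 2]
6. q implies not r, w0   [Box-rule on 3 via w0Rw0]
7. not p, w0   [or-rule on 4 (branches; this branch)]
8. not r, w0   [implies-rule on 6 (branches; this branch)]
9. not Dia (not q or not p), w1   [neg-Box-rule on 5: fresh world w1, w0Rw1]
10. q implies not r, w1   [Box-rule on 3 via w0Rw1]
11. not (not q or not p), w1   [neg-Dia-rule on 9 via w1Rw1]
12. q, w1   [neg-or-rule on 11]
13. p, w1   [neg-or-rule on 11]
14. not r, w1   [implies-rule on 10 (branches; this branch)]
Accessibility: w0Rw0, w0Rw1, w1Rw1
Complete open branch: satisfiable in S4, hence also in K, T (this S4-model is also a K-model and a T-model).
S5-tableau for the formula:
1. not ((not q or not p) implies Box Dia (not q or not p)) and Box (q implies not r), w0
2. not ((not q or not p) implies Box Dia (not q or not p)), w0   [and-rule on 1]
3. Box (q implies not r), w0   [and-rule on 1]
4. not q or not p, w0   [neg-implies-rule on 2]
5. not Box Dia (not q or not p), w0   [neg-implies-rule on 2]
6. q implies not r, w0   [Box-rule on 3 via w0Rw0]
7. not p, w0   [or-rule on 4 (branches; this branch)]
8. not r, w0   [implies-rule on 6 (branches; this branch)]
9. not Dia (not q or not p), w1   [neg-Box-rule on 5: fresh world w1, w0Rw1]
10. q implies not r, w1   [Box-rule on 3 via w0Rw1]
11. not (not q or not p), w0   [neg-Dia-rule on 9 via w1Rw0]
12. q, w0   [neg-or-rule on 11]
13. p, w0   [neg-or-rule on 11]
Accessibility: w0Rw0, w0Rw1, w1Rw0, w1Rw1
Branch closes: p and not p both at w0.
Every branch closes (one shown): unsatisfiable in S5.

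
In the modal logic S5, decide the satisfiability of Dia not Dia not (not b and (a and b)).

1. Dia not Dia not (not b and (a and b)), 0
2. not Dia not (not b and (a and b)), 1
3. not b and (a and b), 0
4. not b, 0
5. a and b, 0
6. a, 0
7. b, 0
Accessibility: 0R0, 0R1, 1R0, 1R1
Branch closes: b and not b both at 0.
(One branch shown.) All branches close.

Unsatisfiable (every branch closes)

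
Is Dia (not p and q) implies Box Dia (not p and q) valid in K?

No, not valid

Tableau for the negation not (Dia (not p and q) implies Box Dia (not p and q)):
1. not (Dia (not p and q) implies Box Dia (not p and q)), w0
2. Dia (not p and q), w0
3. not Box Dia (not p and q), w0
4. not p and q, w1
5. not p, w1
6. q, w1
7. not Dia (not p and q), w2
Accessibility: w0Rw1, w0Rw2
The negation has an open branch (countermodel exists).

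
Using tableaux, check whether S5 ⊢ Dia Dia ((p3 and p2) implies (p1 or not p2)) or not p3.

Invalid (countermodel exists)

Tableau for the negation not (Dia Dia ((p3 and p2) implies (p1 or not p2)) or not p3):
1. not (Dia Dia ((p3 and p2) implies (p1 or not p2)) or not p3), w0
2. not Dia Dia ((p3 and p2) implies (p1 or not p2)), w0
3. p3, w0
4. not Dia ((p3 and p2) implies (p1 or not p2)), w0
5. not ((p3 and p2) implies (p1 or not p2)), w0
6. p3 and p2, w0
7. not (p1 or not p2), w0
8. p2, w0
9. not p1, w0
Accessibility: w0Rw0
The negation has an open branch (countermodel exists).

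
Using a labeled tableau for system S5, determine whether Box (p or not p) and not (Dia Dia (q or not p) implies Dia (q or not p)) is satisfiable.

1. Box (p or not p) and not (Dia Dia (q or not p) implies Dia (q or not p)), u
2. Box (p or not p), u   [and-rule on 1]
3. not (Dia Dia (q or not p) implies Dia (q or not p)), u   [and-rule on 1]
4. Dia Dia (q or not p), u   [neg-implies-rule on 3]
5. not Dia (q or not p), u   [neg-implies-rule on 3]
6. p or not p, u   [Box-rule on 2 via uRu]
7. not (q or not p), u   [neg-Dia-rule on 5 via uRu]
8. not q, u   [neg-or-rule on 7]
9. p, u   [neg-or-rule on 7]
10. Dia (q or not p), v   [Dia-rule on 4: fresh world v, uRv]
11. p or not p, v   [Box-rule on 2 via uRv]
12. not (q or not p), v   [neg-Dia-rule on 5 via uRv]
13. not q, v   [neg-or-rule on 12]
14. p, v   [neg-or-rule on 12]
15. q or not p, w   [Dia-rule on 10: fresh world w, vRw]
16. p or not p, w   [Box-rule on 2 via uRw]
17. not (q or not p), w   [neg-Dia-rule on 5 via uRw]
18. not q, w   [neg-or-rule on 17]
19. p, w   [neg-or-rule on 17]
20. not p, w   [or-rule on 15 (branches; this branch)]
Accessibility: uRu, uRv, uRw, vRu, vRv, vRw, wRu, wRv, wRw
Branch closes: p and not p both at w.
All branches of the tableau close; one closing branch shown above.

No, unsatisfiable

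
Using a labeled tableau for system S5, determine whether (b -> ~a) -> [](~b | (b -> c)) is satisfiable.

Yes, satisfiable

1. (b -> ~a) -> [](~b | (b -> c)), u
2. [](~b | (b -> c)), u
3. ~b | (b -> c), u
4. b -> c, u
5. c, u
Accessibility: uRu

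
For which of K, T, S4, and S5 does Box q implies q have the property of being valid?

K-tableau for the negation not (Box q implies q):
1. not (Box q implies q), w0
2. Box q, w0
3. not q, w0
Complete open branch: countermodel on a K-frame, so not valid in K.
T-tableau for the negation not (Box q implies q):
1. not (Box q implies q), w0
2. Box q, w0
3. not q, w0
4. q, w0
Accessibility: w0Rw0
Branch closes: q and not q both at w0.
Every branch closes (one shown): valid in T, hence also in S4, S5 (every theorem of T is a theorem of S4 and S5).

T, S4, S5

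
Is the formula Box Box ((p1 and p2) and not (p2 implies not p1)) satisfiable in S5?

1. Box Box ((p1 and p2) and not (p2 implies not p1)), u
2. Box ((p1 and p2) and not (p2 implies not p1)), u
3. (p1 and p2) and not (p2 implies not p1), u
4. p1 and p2, u
5. not (p2 implies not p1), u
6. p1, u
7. p2, u
Accessibility: uRu

Yes, satisfiable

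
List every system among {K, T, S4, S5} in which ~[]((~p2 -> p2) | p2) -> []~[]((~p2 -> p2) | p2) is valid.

S5-tableau for the negation ~(~[]((~p2 -> p2) | p2) -> []~[]((~p2 -> p2) | p2)):
1. ~(~[]((~p2 -> p2) | p2) -> []~[]((~p2 -> p2) | p2)), w0
2. ~[]((~p2 -> p2) | p2), w0   [~->-rule on 1]
3. ~[]~[]((~p2 -> p2) | p2), w0   [~->-rule on 1]
4. ~((~p2 -> p2) | p2), w1   [~[]-rule on 2: fresh world w1, w0Rw1]
5. ~(~p2 -> p2), w1   [~|-rule on 4]
6. ~p2, w1   [~|-rule on 4]
7. []((~p2 -> p2) | p2), w2   [~[]-rule on 3: fresh world w2, w0Rw2]
8. (~p2 -> p2) | p2, w0   [[]-rule on 7 via w2Rw0]
9. (~p2 -> p2) | p2, w1   [[]-rule on 7 via w2Rw1]
10. (~p2 -> p2) | p2, w2   [[]-rule on 7 via w2Rw2]
11. ~p2 -> p2, w0   [|-rule on 8 (branches; this branch)]
12. ~p2 -> p2, w1   [|-rule on 9 (branches; this branch)]
13. p2, w2   [|-rule on 10 (branches; this branch)]
14. p2, w0   [->-rule on 11 (branches; this branch)]
15. p2, w1   [->-rule on 12 (branches; this branch)]
Accessibility: w0Rw0, w0Rw1, w0Rw2, w1Rw0, w1Rw1, w1Rw2, w2Rw0, w2Rw1, w2Rw2
Branch closes: p2 and ~p2 both at w1.
Every branch closes (one shown): valid in S5.
S4-tableau for the negation ~(~[]((~p2 -> p2) | p2) -> []~[]((~p2 -> p2) | p2)):
1. ~(~[]((~p2 -> p2) | p2) -> []~[]((~p2 -> p2) | p2)), w0
2. ~[]((~p2 -> p2) | p2), w0   [~->-rule on 1]
3. ~[]~[]((~p2 -> p2) | p2), w0   [~->-rule on 1]
4. ~((~p2 -> p2) | p2), w1   [~[]-rule on 2: fresh world w1, w0Rw1]
5. ~(~p2 -> p2), w1   [~|-rule on 4]
6. ~p2, w1   [~|-rule on 4]
7. []((~p2 -> p2) | p2), w2   [~[]-rule on 3: fresh world w2, w0Rw2]
8. (~p2 -> p2) | p2, w2   [[]-rule on 7 via w2Rw2]
9. p2, w2   [|-rule on 8 (branches; this branch)]
Accessibility: w0Rw0, w0Rw1, w0Rw2, w1Rw1, w2Rw2
Complete open branch: countermodel on an S4-frame, so not valid in S4, nor in K, T (the same frame is also a K-frame and a T-frame).

S5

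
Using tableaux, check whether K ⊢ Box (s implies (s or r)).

Tableau for the negation not Box (s implies (s or r)):
1. not Box (s implies (s or r)), w0
2. not (s implies (s or r)), w1   [neg-Box-rule on 1: fresh world w1, w0Rw1]
3. s, w1   [neg-implies-rule on 2]
4. not (s or r), w1   [neg-implies-rule on 2]
5. not s, w1   [neg-or-rule on 4]
6. not r, w1   [neg-or-rule on 4]
Accessibility: w0Rw1
Branch closes: s and not s both at w1.
All branches of the negation close; one closing branch shown above.

Yes, valid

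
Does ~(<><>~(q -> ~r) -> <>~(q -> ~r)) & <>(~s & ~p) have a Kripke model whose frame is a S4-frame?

1. ~(<><>~(q -> ~r) -> <>~(q -> ~r)) & <>(~s & ~p), w0
2. ~(<><>~(q -> ~r) -> <>~(q -> ~r)), w0   [&-rule on 1]
3. <>(~s & ~p), w0   [&-rule on 1]
4. <><>~(q -> ~r), w0   [~->-rule on 2]
5. ~<>~(q -> ~r), w0   [~->-rule on 2]
6. q -> ~r, w0   [~<>-rule on 5 via w0Rw0]
7. ~r, w0   [->-rule on 6 (branches; this branch)]
8. ~s & ~p, w1   [<>-rule on 3: fresh world w1, w0Rw1]
9. ~s, w1   [&-rule on 8]
10. ~p, w1   [&-rule on 8]
11. q -> ~r, w1   [~<>-rule on 5 via w0Rw1]
12. ~r, w1   [->-rule on 11 (branches; this branch)]
13. <>~(q -> ~r), w2   [<>-rule on 4: fresh world w2, w0Rw2]
14. q -> ~r, w2   [~<>-rule on 5 via w0Rw2]
15. ~r, w2   [->-rule on 14 (branches; this branch)]
16. ~(q -> ~r), w3   [<>-rule on 13: fresh world w3, w2Rw3]
17. q, w3   [~->-rule on 16]
18. r, w3   [~->-rule on 16]
19. q -> ~r, w3   [~<>-rule on 5 via w0Rw3]
20. ~r, w3   [->-rule on 19 (branches; this branch)]
Accessibility: w0Rw0, w0Rw1, w0Rw2, w0Rw3, w1Rw1, w2Rw2, w2Rw3, w3Rw3
Branch closes: r and ~r both at w3.
All branches of the tableau close; one closing branch shown above.

Unsatisfiable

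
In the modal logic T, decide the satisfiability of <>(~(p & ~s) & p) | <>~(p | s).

1. <>(~(p & ~s) & p) | <>~(p | s), 0
2. <>~(p | s), 0
3. ~(p | s), 1
4. ~p, 1
5. ~s, 1
Accessibility: 0R0, 0R1, 1R1

Satisfiable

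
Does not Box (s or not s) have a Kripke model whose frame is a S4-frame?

1. not Box (s or not s), u
2. not (s or not s), v   [neg-Box-rule on 1: fresh world v, uRv]
3. not s, v   [neg-or-rule on 2]
4. s, v   [neg-or-rule on 2]
Accessibility: uRu, uRv, vRv
Branch closes: s and not s both at v.
Every branch closes; the branch above is one of them.

Unsatisfiable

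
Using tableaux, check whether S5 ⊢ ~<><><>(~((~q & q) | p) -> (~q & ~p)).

Tableau for the negation <><><>(~((~q & q) | p) -> (~q & ~p)):
1. <><><>(~((~q & q) | p) -> (~q & ~p)), 0
2. <><>(~((~q & q) | p) -> (~q & ~p)), 1
3. <>(~((~q & q) | p) -> (~q & ~p)), 2
4. ~((~q & q) | p) -> (~q & ~p), 3
5. ~q & ~p, 3
6. ~q, 3
7. ~p, 3
Accessibility: 0R0, 0R1, 0R2, 0R3, 1R0, 1R1, 1R2, 1R3, 2R0, 2R1, 2R2, 2R3, 3R0, 3R1, 3R2, 3R3
The negation has an open branch (countermodel exists).

Invalid (countermodel exists)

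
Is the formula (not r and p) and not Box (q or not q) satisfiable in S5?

1. (not r and p) and not Box (q or not q), 0
2. not r and p, 0
3. not Box (q or not q), 0
4. not r, 0
5. p, 0
6. not (q or not q), 1
7. not q, 1
8. q, 1
Accessibility: 0R0, 0R1, 1R0, 1R1
Branch closes: q and not q both at 1.
(One branch shown.) All branches close.

No, unsatisfiable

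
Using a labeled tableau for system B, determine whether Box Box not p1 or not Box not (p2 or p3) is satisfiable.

1. Box Box not p1 or not Box not (p2 or p3), 0
2. not Box not (p2 or p3), 0
3. p2 or p3, 1
4. p3, 1
Accessibility: 0R0, 0R1, 1R0, 1R1

Satisfiable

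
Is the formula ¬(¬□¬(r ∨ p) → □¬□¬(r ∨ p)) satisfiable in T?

Satisfiable (open branch found)

1. ¬(¬□¬(r ∨ p) → □¬□¬(r ∨ p)), 0
2. ¬□¬(r ∨ p), 0
3. ¬□¬□¬(r ∨ p), 0
4. r ∨ p, 1
5. p, 1
6. □¬(r ∨ p), 2
7. ¬(r ∨ p), 2
8. ¬r, 2
9. ¬p, 2
Accessibility: 0R0, 0R1, 0R2, 1R1, 2R2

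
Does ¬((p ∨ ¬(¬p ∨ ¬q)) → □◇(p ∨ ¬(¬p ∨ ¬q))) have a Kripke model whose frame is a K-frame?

Satisfiable

1. ¬((p ∨ ¬(¬p ∨ ¬q)) → □◇(p ∨ ¬(¬p ∨ ¬q))), w0
2. p ∨ ¬(¬p ∨ ¬q), w0   [¬→-rule on 1]
3. ¬□◇(p ∨ ¬(¬p ∨ ¬q)), w0   [¬→-rule on 1]
4. ¬(¬p ∨ ¬q), w0   [∨-rule on 2 (branches; this branch)]
5. p, w0   [¬∨-rule on 4]
6. q, w0   [¬∨-rule on 4]
7. ¬◇(p ∨ ¬(¬p ∨ ¬q)), w1   [¬□-rule on 3: fresh world w1, w0Rw1]
Accessibility: w0Rw1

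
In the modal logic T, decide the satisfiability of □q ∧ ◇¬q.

1. □q ∧ ◇¬q, w0
2. □q, w0
3. ◇¬q, w0
4. q, w0
5. ¬q, w1
6. q, w1
Accessibility: w0Rw0, w0Rw1, w1Rw1
Branch closes: q and ¬q both at w1.
All branches of the tableau close; one closing branch shown above.

No, unsatisfiable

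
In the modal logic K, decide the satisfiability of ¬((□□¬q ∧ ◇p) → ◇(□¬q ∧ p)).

1. ¬((□□¬q ∧ ◇p) → ◇(□¬q ∧ p)), 0
2. □□¬q ∧ ◇p, 0
3. ¬◇(□¬q ∧ p), 0
4. □□¬q, 0
5. ◇p, 0
6. p, 1
7. ¬(□¬q ∧ p), 1
8. □¬q, 1
9. ¬□¬q, 1
10. q, 2
11. ¬q, 2
Accessibility: 0R1, 1R2
Branch closes: q and ¬q both at 2.
All branches of the tableau close; one closing branch shown above.

No, unsatisfiable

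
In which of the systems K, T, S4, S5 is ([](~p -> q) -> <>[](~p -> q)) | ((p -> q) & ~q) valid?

K-tableau for the negation ~(([](~p -> q) -> <>[](~p -> q)) | ((p -> q) & ~q)):
1. ~(([](~p -> q) -> <>[](~p -> q)) | ((p -> q) & ~q)), 0
2. ~([](~p -> q) -> <>[](~p -> q)), 0   [~|-rule on 1]
3. ~((p -> q) & ~q), 0   [~|-rule on 1]
4. [](~p -> q), 0   [~->-rule on 2]
5. ~<>[](~p -> q), 0   [~->-rule on 2]
6. q, 0   [~&-rule on 3 (branches; this branch)]
Complete open branch: countermodel on a K-frame, so not valid in K.
T-tableau for the negation ~(([](~p -> q) -> <>[](~p -> q)) | ((p -> q) & ~q)):
1. ~(([](~p -> q) -> <>[](~p -> q)) | ((p -> q) & ~q)), 0
2. ~([](~p -> q) -> <>[](~p -> q)), 0   [~|-rule on 1]
3. ~((p -> q) & ~q), 0   [~|-rule on 1]
4. [](~p -> q), 0   [~->-rule on 2]
5. ~<>[](~p -> q), 0   [~->-rule on 2]
6. ~p -> q, 0   [[]-rule on 4 via 0R0]
7. ~[](~p -> q), 0   [~<>-rule on 5 via 0R0]
8. ~(p -> q), 0   [~&-rule on 3 (branches; this branch)]
9. p, 0   [~->-rule on 8]
10. ~q, 0   [~->-rule on 8]
11. ~(~p -> q), 1   [~[]-rule on 7: fresh world 1, 0R1]
12. ~p, 1   [~->-rule on 11]
13. ~q, 1   [~->-rule on 11]
14. ~p -> q, 1   [[]-rule on 4 via 0R1]
15. ~[](~p -> q), 1   [~<>-rule on 5 via 0R1]
16. q, 1   [->-rule on 14 (branches; this branch)]
Accessibility: 0R0, 0R1, 1R1
Branch closes: q and ~q both at 1.
Every branch closes (one shown): valid in T, hence also in S4, S5 (every theorem of T is a theorem of S4 and S5).

T, S4, S5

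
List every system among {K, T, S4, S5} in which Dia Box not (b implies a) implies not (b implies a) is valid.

S5-tableau for the negation not (Dia Box not (b implies a) implies not (b implies a)):
1. not (Dia Box not (b implies a) implies not (b implies a)), u
2. Dia Box not (b implies a), u
3. b implies a, u
4. a, u
5. Box not (b implies a), v
6. not (b implies a), u
7. b, u
8. not a, u
Accessibility: uRu, uRv, vRu, vRv
Branch closes: a and not a both at u.
Every branch closes (one shown): valid in S5.
S4-tableau for the negation not (Dia Box not (b implies a) implies not (b implies a)):
1. not (Dia Box not (b implies a) implies not (b implies a)), u
2. Dia Box not (b implies a), u
3. b implies a, u
4. a, u
5. Box not (b implies a), v
6. not (b implies a), v
7. b, v
8. not a, v
Accessibility: uRu, uRv, vRv
Complete open branch: countermodel on an S4-frame, so not valid in S4, nor in K, T (the same frame is also a K-frame and a T-frame).

S5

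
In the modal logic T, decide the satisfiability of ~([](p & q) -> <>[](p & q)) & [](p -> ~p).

No, unsatisfiable

1. ~([](p & q) -> <>[](p & q)) & [](p -> ~p), 0
2. ~([](p & q) -> <>[](p & q)), 0
3. [](p -> ~p), 0
4. [](p & q), 0
5. ~<>[](p & q), 0
6. p -> ~p, 0
7. p & q, 0
8. p, 0
9. q, 0
10. ~[](p & q), 0
11. ~p, 0
Accessibility: 0R0
Branch closes: p and ~p both at 0.
All branches of the tableau close; one closing branch shown above.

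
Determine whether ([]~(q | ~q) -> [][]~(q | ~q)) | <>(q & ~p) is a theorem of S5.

Valid in S5

Tableau for the negation ~(([]~(q | ~q) -> [][]~(q | ~q)) | <>(q & ~p)):
1. ~(([]~(q | ~q) -> [][]~(q | ~q)) | <>(q & ~p)), w0
2. ~([]~(q | ~q) -> [][]~(q | ~q)), w0
3. ~<>(q & ~p), w0
4. []~(q | ~q), w0
5. ~[][]~(q | ~q), w0
6. ~(q & ~p), w0
7. ~(q | ~q), w0
8. ~q, w0
9. q, w0
Accessibility: w0Rw0
Branch closes: q and ~q both at w0.
Every branch of the negation's tableau closes; the branch above is one of them.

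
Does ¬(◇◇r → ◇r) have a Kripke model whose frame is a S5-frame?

1. ¬(◇◇r → ◇r), w0
2. ◇◇r, w0
3. ¬◇r, w0
4. ¬r, w0
5. ◇r, w1
6. ¬r, w1
7. r, w2
8. ¬r, w2
Accessibility: w0Rw0, w0Rw1, w0Rw2, w1Rw0, w1Rw1, w1Rw2, w2Rw0, w2Rw1, w2Rw2
Branch closes: r and ¬r both at w2.
Every branch closes; the branch above is one of them.

Unsatisfiable (every branch closes)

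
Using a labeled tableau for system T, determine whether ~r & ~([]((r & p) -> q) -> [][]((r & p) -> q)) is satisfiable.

1. ~r & ~([]((r & p) -> q) -> [][]((r & p) -> q)), u
2. ~r, u   [&-rule on 1]
3. ~([]((r & p) -> q) -> [][]((r & p) -> q)), u   [&-rule on 1]
4. []((r & p) -> q), u   [~->-rule on 3]
5. ~[][]((r & p) -> q), u   [~->-rule on 3]
6. (r & p) -> q, u   [[]-rule on 4 via uRu]
7. q, u   [->-rule on 6 (branches; this branch)]
8. ~[]((r & p) -> q), v   [~[]-rule on 5: fresh world v, uRv]
9. (r & p) -> q, v   [[]-rule on 4 via uRv]
10. q, v   [->-rule on 9 (branches; this branch)]
11. ~((r & p) -> q), w   [~[]-rule on 8: fresh world w, vRw]
12. r & p, w   [~->-rule on 11]
13. ~q, w   [~->-rule on 11]
14. r, w   [&-rule on 12]
15. p, w   [&-rule on 12]
Accessibility: uRu, uRv, vRv, vRw, wRw

Yes, satisfiable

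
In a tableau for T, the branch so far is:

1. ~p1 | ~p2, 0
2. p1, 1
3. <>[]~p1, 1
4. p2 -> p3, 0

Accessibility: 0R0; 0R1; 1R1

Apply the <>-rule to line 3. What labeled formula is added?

a fresh world 2 with 1R2, and []~p1 at 2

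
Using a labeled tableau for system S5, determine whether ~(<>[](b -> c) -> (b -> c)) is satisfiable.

1. ~(<>[](b -> c) -> (b -> c)), w0
2. <>[](b -> c), w0
3. ~(b -> c), w0
4. b, w0
5. ~c, w0
6. [](b -> c), w1
7. b -> c, w0
8. b -> c, w1
9. c, w0
Accessibility: w0Rw0, w0Rw1, w1Rw0, w1Rw1
Branch closes: c and ~c both at w0.
Every branch closes; the branch above is one of them.

Unsatisfiable (every branch closes)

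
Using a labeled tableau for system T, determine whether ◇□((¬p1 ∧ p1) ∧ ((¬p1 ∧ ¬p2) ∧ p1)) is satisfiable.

1. ◇□((¬p1 ∧ p1) ∧ ((¬p1 ∧ ¬p2) ∧ p1)), w0
2. □((¬p1 ∧ p1) ∧ ((¬p1 ∧ ¬p2) ∧ p1)), w1   [◇-rule on 1: fresh world w1, w0Rw1]
3. (¬p1 ∧ p1) ∧ ((¬p1 ∧ ¬p2) ∧ p1), w1   [□-rule on 2 via w1Rw1]
4. ¬p1 ∧ p1, w1   [∧-rule on 3]
5. (¬p1 ∧ ¬p2) ∧ p1, w1   [∧-rule on 3]
6. ¬p1, w1   [∧-rule on 4]
7. p1, w1   [∧-rule on 4]
Accessibility: w0Rw0, w0Rw1, w1Rw1
Branch closes: p1 and ¬p1 both at w1.
All branches of the tableau close; one closing branch shown above.

No, unsatisfiable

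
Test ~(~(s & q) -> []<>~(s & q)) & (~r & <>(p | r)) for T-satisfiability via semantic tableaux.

Satisfiable (open branch found)

1. ~(~(s & q) -> []<>~(s & q)) & (~r & <>(p | r)), 0
2. ~(~(s & q) -> []<>~(s & q)), 0   [&-rule on 1]
3. ~r & <>(p | r), 0   [&-rule on 1]
4. ~(s & q), 0   [~->-rule on 2]
5. ~[]<>~(s & q), 0   [~->-rule on 2]
6. ~r, 0   [&-rule on 3]
7. <>(p | r), 0   [&-rule on 3]
8. ~q, 0   [~&-rule on 4 (branches; this branch)]
9. ~<>~(s & q), 1   [~[]-rule on 5: fresh world 1, 0R1]
10. s & q, 1   [~<>-rule on 9 via 1R1]
11. s, 1   [&-rule on 10]
12. q, 1   [&-rule on 10]
13. p | r, 2   [<>-rule on 7: fresh world 2, 0R2]
14. r, 2   [|-rule on 13 (branches; this branch)]
Accessibility: 0R0, 0R1, 0R2, 1R1, 2R2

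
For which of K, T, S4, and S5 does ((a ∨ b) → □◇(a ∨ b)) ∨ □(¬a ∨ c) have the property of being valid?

S5

S4-tableau for the negation ¬(((a ∨ b) → □◇(a ∨ b)) ∨ □(¬a ∨ c)):
1. ¬(((a ∨ b) → □◇(a ∨ b)) ∨ □(¬a ∨ c)), w0
2. ¬((a ∨ b) → □◇(a ∨ b)), w0
3. ¬□(¬a ∨ c), w0
4. a ∨ b, w0
5. ¬□◇(a ∨ b), w0
6. b, w0
7. ¬(¬a ∨ c), w1
8. a, w1
9. ¬c, w1
10. ¬◇(a ∨ b), w2
11. ¬(a ∨ b), w2
12. ¬a, w2
13. ¬b, w2
Accessibility: w0Rw0, w0Rw1, w0Rw2, w1Rw1, w2Rw2
Complete open branch: countermodel on an S4-frame, so not valid in S4, nor in K, T (the same frame is also a K-frame and a T-frame).
S5-tableau for the negation ¬(((a ∨ b) → □◇(a ∨ b)) ∨ □(¬a ∨ c)):
1. ¬(((a ∨ b) → □◇(a ∨ b)) ∨ □(¬a ∨ c)), w0
2. ¬((a ∨ b) → □◇(a ∨ b)), w0
3. ¬□(¬a ∨ c), w0
4. a ∨ b, w0
5. ¬□◇(a ∨ b), w0
6. b, w0
7. ¬(¬a ∨ c), w1
8. a, w1
9. ¬c, w1
10. ¬◇(a ∨ b), w2
11. ¬(a ∨ b), w0
12. ¬a, w0
13. ¬b, w0
Accessibility: w0Rw0, w0Rw1, w0Rw2, w1Rw0, w1Rw1, w1Rw2, w2Rw0, w2Rw1, w2Rw2
Branch closes: b and ¬b both at w0.
Every branch closes (one shown): valid in S5.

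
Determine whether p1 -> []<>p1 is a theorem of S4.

Tableau for the negation ~(p1 -> []<>p1):
1. ~(p1 -> []<>p1), u
2. p1, u
3. ~[]<>p1, u
4. ~<>p1, v
5. ~p1, v
Accessibility: uRu, uRv, vRv
The negation has an open branch (countermodel exists).

Not valid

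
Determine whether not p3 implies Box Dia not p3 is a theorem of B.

Yes, valid

Tableau for the negation not (not p3 implies Box Dia not p3):
1. not (not p3 implies Box Dia not p3), w0
2. not p3, w0
3. not Box Dia not p3, w0
4. not Dia not p3, w1
5. p3, w0
Accessibility: w0Rw0, w0Rw1, w1Rw0, w1Rw1
Branch closes: p3 and not p3 both at w0.
Every branch of the negation's tableau closes; the branch above is one of them.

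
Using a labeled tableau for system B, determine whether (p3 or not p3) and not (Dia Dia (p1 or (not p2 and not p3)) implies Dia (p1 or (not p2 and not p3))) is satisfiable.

Satisfiable (open branch found)

1. (p3 or not p3) and not (Dia Dia (p1 or (not p2 and not p3)) implies Dia (p1 or (not p2 and not p3))), u
2. p3 or not p3, u
3. not (Dia Dia (p1 or (not p2 and not p3)) implies Dia (p1 or (not p2 and not p3))), u
4. Dia Dia (p1 or (not p2 and not p3)), u
5. not Dia (p1 or (not p2 and not p3)), u
6. not (p1 or (not p2 and not p3)), u
7. not p1, u
8. not (not p2 and not p3), u
9. not p3, u
10. p2, u
11. Dia (p1 or (not p2 and not p3)), v
12. not (p1 or (not p2 and not p3)), v
13. not p1, v
14. not (not p2 and not p3), v
15. p3, v
16. p1 or (not p2 and not p3), w
17. not p2 and not p3, w
18. not p2, w
19. not p3, w
Accessibility: uRu, uRv, vRu, vRv, vRw, wRv, wRw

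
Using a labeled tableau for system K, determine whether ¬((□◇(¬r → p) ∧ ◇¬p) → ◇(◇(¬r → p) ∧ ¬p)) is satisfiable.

1. ¬((□◇(¬r → p) ∧ ◇¬p) → ◇(◇(¬r → p) ∧ ¬p)), w0
2. □◇(¬r → p) ∧ ◇¬p, w0
3. ¬◇(◇(¬r → p) ∧ ¬p), w0
4. □◇(¬r → p), w0
5. ◇¬p, w0
6. ¬p, w1
7. ¬(◇(¬r → p) ∧ ¬p), w1
8. ◇(¬r → p), w1
9. ¬◇(¬r → p), w1
10. ¬r → p, w2
11. ¬(¬r → p), w2
12. ¬r, w2
13. ¬p, w2
14. p, w2
Accessibility: w0Rw1, w1Rw2
Branch closes: p and ¬p both at w2.
All branches of the tableau close; one closing branch shown above.

No, unsatisfiable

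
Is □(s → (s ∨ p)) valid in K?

Valid in K

Tableau for the negation ¬□(s → (s ∨ p)):
1. ¬□(s → (s ∨ p)), w0
2. ¬(s → (s ∨ p)), w1
3. s, w1
4. ¬(s ∨ p), w1
5. ¬s, w1
6. ¬p, w1
Accessibility: w0Rw1
Branch closes: s and ¬s both at w1.
Every branch of the negation's tableau closes; the branch above is one of them.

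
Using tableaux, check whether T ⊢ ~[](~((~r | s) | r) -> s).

Not valid

Tableau for the negation [](~((~r | s) | r) -> s):
1. [](~((~r | s) | r) -> s), 0
2. ~((~r | s) | r) -> s, 0
3. s, 0
Accessibility: 0R0
The negation has an open branch (countermodel exists).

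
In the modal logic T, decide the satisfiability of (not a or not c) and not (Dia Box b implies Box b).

Yes, satisfiable

1. (not a or not c) and not (Dia Box b implies Box b), u
2. not a or not c, u
3. not (Dia Box b implies Box b), u
4. Dia Box b, u
5. not Box b, u
6. not c, u
7. Box b, v
8. b, v
9. not b, w
Accessibility: uRu, uRv, uRw, vRv, wRw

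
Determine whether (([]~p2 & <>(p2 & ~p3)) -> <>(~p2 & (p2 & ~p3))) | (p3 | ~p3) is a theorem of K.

Yes, valid

Tableau for the negation ~((([]~p2 & <>(p2 & ~p3)) -> <>(~p2 & (p2 & ~p3))) | (p3 | ~p3)):
1. ~((([]~p2 & <>(p2 & ~p3)) -> <>(~p2 & (p2 & ~p3))) | (p3 | ~p3)), u
2. ~(([]~p2 & <>(p2 & ~p3)) -> <>(~p2 & (p2 & ~p3))), u
3. ~(p3 | ~p3), u
4. []~p2 & <>(p2 & ~p3), u
5. ~<>(~p2 & (p2 & ~p3)), u
6. ~p3, u
7. p3, u
Branch closes: p3 and ~p3 both at u.
All branches of the negation close; one closing branch shown above.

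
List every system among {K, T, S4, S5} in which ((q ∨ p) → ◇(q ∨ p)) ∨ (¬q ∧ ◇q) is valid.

T, S4, S5

T-tableau for the negation ¬(((q ∨ p) → ◇(q ∨ p)) ∨ (¬q ∧ ◇q)):
1. ¬(((q ∨ p) → ◇(q ∨ p)) ∨ (¬q ∧ ◇q)), 0
2. ¬((q ∨ p) → ◇(q ∨ p)), 0
3. ¬(¬q ∧ ◇q), 0
4. q ∨ p, 0
5. ¬◇(q ∨ p), 0
6. ¬(q ∨ p), 0
7. ¬q, 0
8. ¬p, 0
9. ¬◇q, 0
10. p, 0
Accessibility: 0R0
Branch closes: p and ¬p both at 0.
Every branch closes (one shown): valid in T, hence also in S4, S5 (every theorem of T is a theorem of S4 and S5).
K-tableau for the negation ¬(((q ∨ p) → ◇(q ∨ p)) ∨ (¬q ∧ ◇q)):
1. ¬(((q ∨ p) → ◇(q ∨ p)) ∨ (¬q ∧ ◇q)), 0
2. ¬((q ∨ p) → ◇(q ∨ p)), 0
3. ¬(¬q ∧ ◇q), 0
4. q ∨ p, 0
5. ¬◇(q ∨ p), 0
6. ¬◇q, 0
7. p, 0
Complete open branch: countermodel on a K-frame, so not valid in K.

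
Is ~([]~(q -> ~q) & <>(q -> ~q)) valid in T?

Yes, valid

Tableau for the negation []~(q -> ~q) & <>(q -> ~q):
1. []~(q -> ~q) & <>(q -> ~q), 0
2. []~(q -> ~q), 0   [&-rule on 1]
3. <>(q -> ~q), 0   [&-rule on 1]
4. ~(q -> ~q), 0   [[]-rule on 2 via 0R0]
5. q, 0   [~->-rule on 4]
6. q -> ~q, 1   [<>-rule on 3: fresh world 1, 0R1]
7. ~(q -> ~q), 1   [[]-rule on 2 via 0R1]
8. q, 1   [~->-rule on 7]
9. ~q, 1   [->-rule on 6 (branches; this branch)]
Accessibility: 0R0, 0R1, 1R1
Branch closes: q and ~q both at 1.
All branches of the negation close; one closing branch shown above.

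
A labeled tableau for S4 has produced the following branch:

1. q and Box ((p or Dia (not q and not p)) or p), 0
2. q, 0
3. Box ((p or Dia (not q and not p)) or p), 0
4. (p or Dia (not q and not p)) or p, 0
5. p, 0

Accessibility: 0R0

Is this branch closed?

No world carries both an atom and its negation.

No, open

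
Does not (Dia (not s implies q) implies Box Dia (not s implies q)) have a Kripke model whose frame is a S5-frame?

Unsatisfiable

1. not (Dia (not s implies q) implies Box Dia (not s implies q)), w0
2. Dia (not s implies q), w0   [neg-implies-rule on 1]
3. not Box Dia (not s implies q), w0   [neg-implies-rule on 1]
4. not s implies q, w1   [Dia-rule on 2: fresh world w1, w0Rw1]
5. q, w1   [implies-rule on 4 (branches; this branch)]
6. not Dia (not s implies q), w2   [neg-Box-rule on 3: fresh world w2, w0Rw2]
7. not (not s implies q), w0   [neg-Dia-rule on 6 via w2Rw0]
8. not s, w0   [neg-implies-rule on 7]
9. not q, w0   [neg-implies-rule on 7]
10. not (not s implies q), w1   [neg-Dia-rule on 6 via w2Rw1]
11. not s, w1   [neg-implies-rule on 10]
12. not q, w1   [neg-implies-rule on 10]
Accessibility: w0Rw0, w0Rw1, w0Rw2, w1Rw0, w1Rw1, w1Rw2, w2Rw0, w2Rw1, w2Rw2
Branch closes: q and not q both at w1.
Every branch closes; the branch above is one of them.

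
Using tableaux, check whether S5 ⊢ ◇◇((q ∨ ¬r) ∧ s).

Tableau for the negation ¬◇◇((q ∨ ¬r) ∧ s):
1. ¬◇◇((q ∨ ¬r) ∧ s), 0
2. ¬◇((q ∨ ¬r) ∧ s), 0   [¬◇-rule on 1 via 0R0]
3. ¬((q ∨ ¬r) ∧ s), 0   [¬◇-rule on 2 via 0R0]
4. ¬s, 0   [¬∧-rule on 3 (branches; this branch)]
Accessibility: 0R0
The negation has an open branch (countermodel exists).

Not valid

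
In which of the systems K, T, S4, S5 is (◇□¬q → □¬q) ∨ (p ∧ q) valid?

S5

S5-tableau for the negation ¬((◇□¬q → □¬q) ∨ (p ∧ q)):
1. ¬((◇□¬q → □¬q) ∨ (p ∧ q)), u
2. ¬(◇□¬q → □¬q), u
3. ¬(p ∧ q), u
4. ◇□¬q, u
5. ¬□¬q, u
6. ¬p, u
7. □¬q, v
8. ¬q, u
9. ¬q, v
10. q, w
11. ¬q, w
Accessibility: uRu, uRv, uRw, vRu, vRv, vRw, wRu, wRv, wRw
Branch closes: q and ¬q both at w.
Every branch closes (one shown): valid in S5.
S4-tableau for the negation ¬((◇□¬q → □¬q) ∨ (p ∧ q)):
1. ¬((◇□¬q → □¬q) ∨ (p ∧ q)), u
2. ¬(◇□¬q → □¬q), u
3. ¬(p ∧ q), u
4. ◇□¬q, u
5. ¬□¬q, u
6. ¬q, u
7. □¬q, v
8. ¬q, v
9. q, w
Accessibility: uRu, uRv, uRw, vRv, wRw
Complete open branch: countermodel on an S4-frame, so not valid in S4, nor in K, T (the same frame is also a K-frame and a T-frame).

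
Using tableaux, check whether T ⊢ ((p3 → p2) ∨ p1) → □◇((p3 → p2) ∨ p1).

Invalid (countermodel exists)

Tableau for the negation ¬(((p3 → p2) ∨ p1) → □◇((p3 → p2) ∨ p1)):
1. ¬(((p3 → p2) ∨ p1) → □◇((p3 → p2) ∨ p1)), 0
2. (p3 → p2) ∨ p1, 0   [¬→-rule on 1]
3. ¬□◇((p3 → p2) ∨ p1), 0   [¬→-rule on 1]
4. p1, 0   [∨-rule on 2 (branches; this branch)]
5. ¬◇((p3 → p2) ∨ p1), 1   [¬□-rule on 3: fresh world 1, 0R1]
6. ¬((p3 → p2) ∨ p1), 1   [¬◇-rule on 5 via 1R1]
7. ¬(p3 → p2), 1   [¬∨-rule on 6]
8. ¬p1, 1   [¬∨-rule on 6]
9. p3, 1   [¬→-rule on 7]
10. ¬p2, 1   [¬→-rule on 7]
Accessibility: 0R0, 0R1, 1R1
The negation has an open branch (countermodel exists).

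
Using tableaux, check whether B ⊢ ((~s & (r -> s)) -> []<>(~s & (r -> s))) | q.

Yes, valid

Tableau for the negation ~(((~s & (r -> s)) -> []<>(~s & (r -> s))) | q):
1. ~(((~s & (r -> s)) -> []<>(~s & (r -> s))) | q), w0
2. ~((~s & (r -> s)) -> []<>(~s & (r -> s))), w0   [~|-rule on 1]
3. ~q, w0   [~|-rule on 1]
4. ~s & (r -> s), w0   [~->-rule on 2]
5. ~[]<>(~s & (r -> s)), w0   [~->-rule on 2]
6. ~s, w0   [&-rule on 4]
7. r -> s, w0   [&-rule on 4]
8. ~r, w0   [->-rule on 7 (branches; this branch)]
9. ~<>(~s & (r -> s)), w1   [~[]-rule on 5: fresh world w1, w0Rw1]
10. ~(~s & (r -> s)), w0   [~<>-rule on 9 via w1Rw0]
11. ~(~s & (r -> s)), w1   [~<>-rule on 9 via w1Rw1]
12. ~(r -> s), w0   [~&-rule on 10 (branches; this branch)]
13. r, w0   [~->-rule on 12]
Accessibility: w0Rw0, w0Rw1, w1Rw0, w1Rw1
Branch closes: r and ~r both at w0.
Every branch of the negation's tableau closes; the branch above is one of them.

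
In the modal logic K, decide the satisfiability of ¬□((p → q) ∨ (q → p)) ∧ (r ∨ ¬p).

1. ¬□((p → q) ∨ (q → p)) ∧ (r ∨ ¬p), u
2. ¬□((p → q) ∨ (q → p)), u   [∧-rule on 1]
3. r ∨ ¬p, u   [∧-rule on 1]
4. ¬p, u   [∨-rule on 3 (branches; this branch)]
5. ¬((p → q) ∨ (q → p)), v   [¬□-rule on 2: fresh world v, uRv]
6. ¬(p → q), v   [¬∨-rule on 5]
7. ¬(q → p), v   [¬∨-rule on 5]
8. p, v   [¬→-rule on 6]
9. ¬q, v   [¬→-rule on 6]
10. q, v   [¬→-rule on 7]
11. ¬p, v   [¬→-rule on 7]
Accessibility: uRv
Branch closes: q and ¬q both at v.
Every branch closes; the branch above is one of them.

No, unsatisfiable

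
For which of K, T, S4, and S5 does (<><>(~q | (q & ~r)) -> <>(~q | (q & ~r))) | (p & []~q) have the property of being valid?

T-tableau for the negation ~((<><>(~q | (q & ~r)) -> <>(~q | (q & ~r))) | (p & []~q)):
1. ~((<><>(~q | (q & ~r)) -> <>(~q | (q & ~r))) | (p & []~q)), w0
2. ~(<><>(~q | (q & ~r)) -> <>(~q | (q & ~r))), w0   [~|-rule on 1]
3. ~(p & []~q), w0   [~|-rule on 1]
4. <><>(~q | (q & ~r)), w0   [~->-rule on 2]
5. ~<>(~q | (q & ~r)), w0   [~->-rule on 2]
6. ~(~q | (q & ~r)), w0   [~<>-rule on 5 via w0Rw0]
7. q, w0   [~|-rule on 6]
8. ~(q & ~r), w0   [~|-rule on 6]
9. ~[]~q, w0   [~&-rule on 3 (branches; this branch)]
10. r, w0   [~&-rule on 8 (branches; this branch)]
11. <>(~q | (q & ~r)), w1   [<>-rule on 4: fresh world w1, w0Rw1]
12. ~(~q | (q & ~r)), w1   [~<>-rule on 5 via w0Rw1]
13. q, w1   [~|-rule on 12]
14. ~(q & ~r), w1   [~|-rule on 12]
15. r, w1   [~&-rule on 14 (branches; this branch)]
16. q, w2   [~[]-rule on 9: fresh world w2, w0Rw2]
17. ~(~q | (q & ~r)), w2   [~<>-rule on 5 via w0Rw2]
18. ~(q & ~r), w2   [~|-rule on 17]
19. r, w2   [~&-rule on 18 (branches; this branch)]
20. ~q | (q & ~r), w3   [<>-rule on 11: fresh world w3, w1Rw3]
21. q & ~r, w3   [|-rule on 20 (branches; this branch)]
22. q, w3   [&-rule on 21]
23. ~r, w3   [&-rule on 21]
Accessibility: w0Rw0, w0Rw1, w0Rw2, w1Rw1, w1Rw3, w2Rw2, w3Rw3
Complete open branch: countermodel on a T-frame, so not valid in T, nor in K (the same frame is also a K-frame).
S4-tableau for the negation ~((<><>(~q | (q & ~r)) -> <>(~q | (q & ~r))) | (p & []~q)):
1. ~((<><>(~q | (q & ~r)) -> <>(~q | (q & ~r))) | (p & []~q)), w0
2. ~(<><>(~q | (q & ~r)) -> <>(~q | (q & ~r))), w0   [~|-rule on 1]
3. ~(p & []~q), w0   [~|-rule on 1]
4. <><>(~q | (q & ~r)), w0   [~->-rule on 2]
5. ~<>(~q | (q & ~r)), w0   [~->-rule on 2]
6. ~(~q | (q & ~r)), w0   [~<>-rule on 5 via w0Rw0]
7. q, w0   [~|-rule on 6]
8. ~(q & ~r), w0   [~|-rule on 6]
9. ~[]~q, w0   [~&-rule on 3 (branches; this branch)]
10. r, w0   [~&-rule on 8 (branches; this branch)]
11. <>(~q | (q & ~r)), w1   [<>-rule on 4: fresh world w1, w0Rw1]
12. ~(~q | (q & ~r)), w1   [~<>-rule on 5 via w0Rw1]
13. q, w1   [~|-rule on 12]
14. ~(q & ~r), w1   [~|-rule on 12]
15. r, w1   [~&-rule on 14 (branches; this branch)]
16. q, w2   [~[]-rule on 9: fresh world w2, w0Rw2]
17. ~(~q | (q & ~r)), w2   [~<>-rule on 5 via w0Rw2]
18. ~(q & ~r), w2   [~|-rule on 17]
19. r, w2   [~&-rule on 18 (branches; this branch)]
20. ~q | (q & ~r), w3   [<>-rule on 11: fresh world w3, w1Rw3]
21. ~(~q | (q & ~r)), w3   [~<>-rule on 5 via w0Rw3]
22. q, w3   [~|-rule on 21]
23. ~(q & ~r), w3   [~|-rule on 21]
24. q & ~r, w3   [|-rule on 20 (branches; this branch)]
25. ~r, w3   [&-rule on 24]
26. r, w3   [~&-rule on 23 (branches; this branch)]
Accessibility: w0Rw0, w0Rw1, w0Rw2, w0Rw3, w1Rw1, w1Rw3, w2Rw2, w3Rw3
Branch closes: r and ~r both at w3.
Every branch closes (one shown): valid in S4, hence also in S5 (every theorem of S4 is a theorem of S5).

S4, S5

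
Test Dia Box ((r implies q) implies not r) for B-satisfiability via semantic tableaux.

Satisfiable (open branch found)

1. Dia Box ((r implies q) implies not r), w0
2. Box ((r implies q) implies not r), w1
3. (r implies q) implies not r, w0
4. (r implies q) implies not r, w1
5. not r, w0
6. not r, w1
Accessibility: w0Rw0, w0Rw1, w1Rw0, w1Rw1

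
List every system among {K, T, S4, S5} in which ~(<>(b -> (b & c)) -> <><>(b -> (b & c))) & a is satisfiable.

K

T-tableau for the formula:
1. ~(<>(b -> (b & c)) -> <><>(b -> (b & c))) & a, 0
2. ~(<>(b -> (b & c)) -> <><>(b -> (b & c))), 0   [&-rule on 1]
3. a, 0   [&-rule on 1]
4. <>(b -> (b & c)), 0   [~->-rule on 2]
5. ~<><>(b -> (b & c)), 0   [~->-rule on 2]
6. ~<>(b -> (b & c)), 0   [~<>-rule on 5 via 0R0]
7. ~(b -> (b & c)), 0   [~<>-rule on 6 via 0R0]
8. b, 0   [~->-rule on 7]
9. ~(b & c), 0   [~->-rule on 7]
10. ~c, 0   [~&-rule on 9 (branches; this branch)]
11. b -> (b & c), 1   [<>-rule on 4: fresh world 1, 0R1]
12. ~<>(b -> (b & c)), 1   [~<>-rule on 5 via 0R1]
13. ~(b -> (b & c)), 1   [~<>-rule on 6 via 0R1]
14. b, 1   [~->-rule on 13]
15. ~(b & c), 1   [~->-rule on 13]
16. b & c, 1   [->-rule on 11 (branches; this branch)]
17. c, 1   [&-rule on 16]
18. ~c, 1   [~&-rule on 15 (branches; this branch)]
Accessibility: 0R0, 0R1, 1R1
Branch closes: c and ~c both at 1.
Every branch closes (one shown): unsatisfiable in T, hence also in S4, S5 (every S4/S5-frame is a T-frame).
K-tableau for the formula:
1. ~(<>(b -> (b & c)) -> <><>(b -> (b & c))) & a, 0
2. ~(<>(b -> (b & c)) -> <><>(b -> (b & c))), 0   [&-rule on 1]
3. a, 0   [&-rule on 1]
4. <>(b -> (b & c)), 0   [~->-rule on 2]
5. ~<><>(b -> (b & c)), 0   [~->-rule on 2]
6. b -> (b & c), 1   [<>-rule on 4: fresh world 1, 0R1]
7. ~<>(b -> (b & c)), 1   [~<>-rule on 5 via 0R1]
8. b & c, 1   [->-rule on 6 (branches; this branch)]
9. b, 1   [&-rule on 8]
10. c, 1   [&-rule on 8]
Accessibility: 0R1
Complete open branch: satisfiable in K.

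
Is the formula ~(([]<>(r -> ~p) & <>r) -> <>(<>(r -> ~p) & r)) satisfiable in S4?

Unsatisfiable (every branch closes)

1. ~(([]<>(r -> ~p) & <>r) -> <>(<>(r -> ~p) & r)), u
2. []<>(r -> ~p) & <>r, u   [~->-rule on 1]
3. ~<>(<>(r -> ~p) & r), u   [~->-rule on 1]
4. []<>(r -> ~p), u   [&-rule on 2]
5. <>r, u   [&-rule on 2]
6. ~(<>(r -> ~p) & r), u   [~<>-rule on 3 via uRu]
7. <>(r -> ~p), u   [[]-rule on 4 via uRu]
8. ~r, u   [~&-rule on 6 (branches; this branch)]
9. r, v   [<>-rule on 5: fresh world v, uRv]
10. ~(<>(r -> ~p) & r), v   [~<>-rule on 3 via uRv]
11. <>(r -> ~p), v   [[]-rule on 4 via uRv]
12. ~<>(r -> ~p), v   [~&-rule on 10 (branches; this branch)]
13. ~(r -> ~p), v   [~<>-rule on 12 via vRv]
14. p, v   [~->-rule on 13]
15. r -> ~p, w   [<>-rule on 7: fresh world w, uRw]
16. ~(<>(r -> ~p) & r), w   [~<>-rule on 3 via uRw]
17. <>(r -> ~p), w   [[]-rule on 4 via uRw]
18. ~p, w   [->-rule on 15 (branches; this branch)]
19. ~r, w   [~&-rule on 16 (branches; this branch)]
20. r -> ~p, x   [<>-rule on 11: fresh world x, vRx]
21. ~(<>(r -> ~p) & r), x   [~<>-rule on 3 via uRx]
22. <>(r -> ~p), x   [[]-rule on 4 via uRx]
23. ~(r -> ~p), x   [~<>-rule on 12 via vRx]
24. r, x   [~->-rule on 23]
25. p, x   [~->-rule on 23]
26. ~p, x   [->-rule on 20 (branches; this branch)]
Accessibility: uRu, uRv, uRw, uRx, vRv, vRx, wRw, xRx
Branch closes: p and ~p both at x.
All branches of the tableau close; one closing branch shown above.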